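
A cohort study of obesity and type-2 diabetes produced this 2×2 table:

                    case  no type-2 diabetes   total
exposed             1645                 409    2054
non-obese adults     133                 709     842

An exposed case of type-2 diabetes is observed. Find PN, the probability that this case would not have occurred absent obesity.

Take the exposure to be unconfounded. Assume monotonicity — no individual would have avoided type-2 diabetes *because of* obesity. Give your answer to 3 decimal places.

p₁ = P(outcome | exposed) = 1645/2054 = 0.80088
p₀ = P(outcome | unexposed) = 133/842 = 0.15796
Under exogeneity and monotonicity, PN = (p₁ − p₀) / p₁.
PN = (0.80088 − 0.15796) / 0.80088 = 0.64292 / 0.80088 ≈ 0.8028

PN ≈ 0.803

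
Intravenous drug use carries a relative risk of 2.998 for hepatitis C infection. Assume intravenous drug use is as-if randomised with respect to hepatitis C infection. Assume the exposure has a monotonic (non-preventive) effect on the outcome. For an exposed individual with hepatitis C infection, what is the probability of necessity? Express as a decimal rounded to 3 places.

PN ≈ 0.666

Under exogeneity and monotonicity, PN = (RR − 1) / RR = 1 − 1/RR.
PN = (2.998 − 1) / 2.998 = 1.998 / 2.998 ≈ 0.6664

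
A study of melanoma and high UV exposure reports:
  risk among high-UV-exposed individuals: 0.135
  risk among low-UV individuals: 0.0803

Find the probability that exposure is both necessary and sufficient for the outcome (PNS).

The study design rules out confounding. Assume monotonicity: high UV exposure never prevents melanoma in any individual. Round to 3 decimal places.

PNS ≈ 0.055

Let p₁ = 0.135, p₀ = 0.0803.
Under exogeneity and monotonicity, PNS = p₁ − p₀.
PNS = 0.135 − 0.0803 = 0.0547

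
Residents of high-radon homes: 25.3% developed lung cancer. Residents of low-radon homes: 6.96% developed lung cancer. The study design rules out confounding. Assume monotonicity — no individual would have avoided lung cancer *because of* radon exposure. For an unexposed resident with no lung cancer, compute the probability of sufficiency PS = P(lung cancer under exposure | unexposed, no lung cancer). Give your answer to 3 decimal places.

p₁ = 0.253, p₀ = 0.0696.
Under exogeneity and monotonicity, PS = (p₁ − p₀) / (1 − p₀).
PS = (0.253 − 0.0696) / (1 − 0.0696) = 0.1834 / 0.9304 ≈ 0.1971

PS ≈ 0.197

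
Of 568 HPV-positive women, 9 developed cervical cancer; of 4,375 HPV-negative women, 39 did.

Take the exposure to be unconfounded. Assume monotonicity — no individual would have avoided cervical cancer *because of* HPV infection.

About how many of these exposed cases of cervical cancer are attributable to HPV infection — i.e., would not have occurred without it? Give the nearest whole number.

about 4 cases

p₁ = P(outcome | exposed) = 9/568 = 0.015845
p₀ = P(outcome | unexposed) = 39/4375 = 0.0089143
PN = (p₁ − p₀)/p₁ = (0.015845 − 0.0089143) / 0.015845 ≈ 0.43741.
Attributable cases ≈ PN × (exposed cases) = 0.43741 × 9 ≈ 3.94.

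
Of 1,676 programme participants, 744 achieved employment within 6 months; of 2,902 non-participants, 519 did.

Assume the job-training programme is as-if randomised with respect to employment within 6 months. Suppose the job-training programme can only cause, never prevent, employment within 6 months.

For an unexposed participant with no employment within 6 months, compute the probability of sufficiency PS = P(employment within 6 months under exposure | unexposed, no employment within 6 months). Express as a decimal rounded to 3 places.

p₁ = P(outcome | exposed) = 744/1676 = 0.44391
p₀ = P(outcome | unexposed) = 519/2902 = 0.17884
Under exogeneity and monotonicity, PS = (p₁ − p₀) / (1 − p₀).
PS = (0.44391 − 0.17884) / (1 − 0.17884) = 0.26507 / 0.82116 ≈ 0.3228

PS ≈ 0.323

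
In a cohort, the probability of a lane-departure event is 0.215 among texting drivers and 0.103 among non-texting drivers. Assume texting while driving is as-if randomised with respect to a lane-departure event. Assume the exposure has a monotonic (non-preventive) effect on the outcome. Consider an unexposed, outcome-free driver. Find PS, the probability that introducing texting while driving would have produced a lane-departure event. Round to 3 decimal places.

Let p₁ = 0.215, p₀ = 0.103.
Under exogeneity and monotonicity, PS = (p₁ − p₀) / (1 − p₀).
PS = (0.215 − 0.103) / (1 − 0.103) = 0.112 / 0.897 ≈ 0.1249

PS ≈ 0.125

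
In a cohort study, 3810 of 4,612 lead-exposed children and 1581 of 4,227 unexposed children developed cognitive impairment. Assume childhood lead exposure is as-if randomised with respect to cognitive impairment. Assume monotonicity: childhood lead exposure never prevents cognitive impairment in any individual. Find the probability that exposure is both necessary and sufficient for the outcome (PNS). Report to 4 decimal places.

PNS ≈ 0.4521

p₁ = P(outcome | exposed) = 3810/4612 = 0.82611
p₀ = P(outcome | unexposed) = 1581/4227 = 0.37402
Under exogeneity and monotonicity, PNS = p₁ − p₀.
PNS = 0.82611 − 0.37402 = 0.45208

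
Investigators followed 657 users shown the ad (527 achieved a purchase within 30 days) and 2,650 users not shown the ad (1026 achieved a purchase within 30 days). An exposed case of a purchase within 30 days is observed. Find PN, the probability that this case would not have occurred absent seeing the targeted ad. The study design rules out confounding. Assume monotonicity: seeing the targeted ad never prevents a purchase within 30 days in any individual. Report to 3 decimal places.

p₁ = P(outcome | exposed) = 527/657 = 0.80213
p₀ = P(outcome | unexposed) = 1026/2650 = 0.38717
Under exogeneity and monotonicity, PN = (p₁ − p₀) / p₁.
PN = (0.80213 − 0.38717) / 0.80213 = 0.41496 / 0.80213 ≈ 0.5173

PN ≈ 0.517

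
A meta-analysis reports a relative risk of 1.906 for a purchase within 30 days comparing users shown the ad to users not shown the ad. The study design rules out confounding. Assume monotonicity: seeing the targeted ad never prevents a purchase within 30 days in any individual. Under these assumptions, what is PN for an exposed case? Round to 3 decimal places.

Under exogeneity and monotonicity, PN = (RR − 1) / RR = 1 − 1/RR.
PN = (1.906 − 1) / 1.906 = 0.906 / 1.906 ≈ 0.4753

PN ≈ 0.475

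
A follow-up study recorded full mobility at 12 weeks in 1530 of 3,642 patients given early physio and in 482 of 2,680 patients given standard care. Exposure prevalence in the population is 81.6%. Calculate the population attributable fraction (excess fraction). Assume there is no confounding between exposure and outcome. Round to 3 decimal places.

p₁ = P(outcome | exposed) = 1530/3642 = 0.4201
p₀ = P(outcome | unexposed) = 482/2680 = 0.17985
Overall risk P(Y=1) = π·p₁ + (1−π)·p₀ = 0.816×0.4201 + 0.184×0.17985 = 0.37589.
Under exogeneity, PAF = [P(Y=1) − p₀] / P(Y=1).
PAF = (0.37589 − 0.17985) / 0.37589 ≈ 0.5215

PAF ≈ 0.522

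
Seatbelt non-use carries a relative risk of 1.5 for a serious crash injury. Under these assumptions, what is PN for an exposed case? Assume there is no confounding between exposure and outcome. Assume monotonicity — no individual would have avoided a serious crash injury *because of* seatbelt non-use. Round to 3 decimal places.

PN ≈ 0.333

Under exogeneity and monotonicity, PN = (RR − 1) / RR = 1 − 1/RR.
PN = (1.5 − 1) / 1.5 = 0.5 / 1.5 ≈ 0.3333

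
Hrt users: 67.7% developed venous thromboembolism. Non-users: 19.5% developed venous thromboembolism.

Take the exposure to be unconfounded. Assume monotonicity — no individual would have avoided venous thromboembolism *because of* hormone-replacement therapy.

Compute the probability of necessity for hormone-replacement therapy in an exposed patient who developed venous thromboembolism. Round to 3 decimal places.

p₁ = 0.677, p₀ = 0.195.
Under exogeneity and monotonicity, PN = (p₁ − p₀) / p₁.
PN = (0.677 − 0.195) / 0.677 = 0.482 / 0.677 ≈ 0.7120

PN ≈ 0.712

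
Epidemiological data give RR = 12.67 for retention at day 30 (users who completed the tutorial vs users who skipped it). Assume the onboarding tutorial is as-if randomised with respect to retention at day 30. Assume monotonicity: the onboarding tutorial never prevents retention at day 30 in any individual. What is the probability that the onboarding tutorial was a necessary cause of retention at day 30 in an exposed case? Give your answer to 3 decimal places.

PN ≈ 0.921

Under exogeneity and monotonicity, PN = (RR − 1) / RR = 1 − 1/RR.
PN = (12.67 − 1) / 12.67 = 11.67 / 12.67 ≈ 0.9211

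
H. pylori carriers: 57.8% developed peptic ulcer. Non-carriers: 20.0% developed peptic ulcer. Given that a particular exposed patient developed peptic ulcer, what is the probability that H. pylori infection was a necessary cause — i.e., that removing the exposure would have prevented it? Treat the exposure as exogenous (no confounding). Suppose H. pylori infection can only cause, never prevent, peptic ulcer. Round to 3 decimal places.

PN ≈ 0.654

p₁ = 0.578, p₀ = 0.2.
Under exogeneity and monotonicity, PN = (p₁ − p₀) / p₁.
PN = (0.578 − 0.2) / 0.578 = 0.378 / 0.578 ≈ 0.6540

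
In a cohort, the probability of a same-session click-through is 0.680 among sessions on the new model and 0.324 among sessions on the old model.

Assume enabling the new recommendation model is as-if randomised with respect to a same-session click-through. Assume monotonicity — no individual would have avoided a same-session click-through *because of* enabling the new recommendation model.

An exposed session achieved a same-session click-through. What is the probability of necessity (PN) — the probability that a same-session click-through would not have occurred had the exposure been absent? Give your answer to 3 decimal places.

Let p₁ = 0.68, p₀ = 0.324.
Under exogeneity and monotonicity, PN = (p₁ − p₀) / p₁.
PN = (0.68 − 0.324) / 0.68 = 0.356 / 0.68 ≈ 0.5235

PN ≈ 0.524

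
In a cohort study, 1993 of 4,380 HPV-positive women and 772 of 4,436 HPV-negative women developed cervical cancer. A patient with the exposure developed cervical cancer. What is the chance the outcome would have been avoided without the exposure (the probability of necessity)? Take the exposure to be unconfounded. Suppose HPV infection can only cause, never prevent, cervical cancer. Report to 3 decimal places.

p₁ = P(outcome | exposed) = 1993/4380 = 0.45502
p₀ = P(outcome | unexposed) = 772/4436 = 0.17403
Under exogeneity and monotonicity, PN = (p₁ − p₀) / p₁.
PN = (0.45502 − 0.17403) / 0.45502 = 0.28099 / 0.45502 ≈ 0.6175

PN ≈ 0.618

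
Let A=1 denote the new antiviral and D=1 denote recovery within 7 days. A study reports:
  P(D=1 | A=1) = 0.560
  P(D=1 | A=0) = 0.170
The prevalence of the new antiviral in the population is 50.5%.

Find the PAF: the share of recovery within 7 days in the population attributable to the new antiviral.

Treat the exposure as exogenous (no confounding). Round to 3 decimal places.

PAF ≈ 0.537

Let p₁ = 0.56, p₀ = 0.17.
Overall risk P(Y=1) = π·p₁ + (1−π)·p₀ = 0.505×0.56 + 0.495×0.17 = 0.36695.
Under exogeneity, PAF = [P(Y=1) − p₀] / P(Y=1).
PAF = (0.36695 − 0.17) / 0.36695 ≈ 0.5367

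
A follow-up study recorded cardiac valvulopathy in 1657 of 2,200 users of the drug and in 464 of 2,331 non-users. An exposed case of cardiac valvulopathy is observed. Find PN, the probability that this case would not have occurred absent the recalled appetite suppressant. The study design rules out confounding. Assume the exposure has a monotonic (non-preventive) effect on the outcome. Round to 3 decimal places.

p₁ = P(outcome | exposed) = 1657/2200 = 0.75318
p₀ = P(outcome | unexposed) = 464/2331 = 0.19906
Under exogeneity and monotonicity, PN = (p₁ − p₀) / p₁.
PN = (0.75318 − 0.19906) / 0.75318 = 0.55413 / 0.75318 ≈ 0.7357

PN ≈ 0.736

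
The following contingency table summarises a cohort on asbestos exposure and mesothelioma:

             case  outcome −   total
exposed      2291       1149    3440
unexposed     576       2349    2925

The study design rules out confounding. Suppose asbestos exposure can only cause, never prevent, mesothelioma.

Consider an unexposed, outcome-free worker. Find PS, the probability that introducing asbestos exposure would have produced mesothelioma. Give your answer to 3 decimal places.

PS ≈ 0.584

p₁ = P(outcome | exposed) = 2291/3440 = 0.66599
p₀ = P(outcome | unexposed) = 576/2925 = 0.19692
Under exogeneity and monotonicity, PS = (p₁ − p₀) / (1 − p₀).
PS = (0.66599 − 0.19692) / (1 − 0.19692) = 0.46907 / 0.80308 ≈ 0.5841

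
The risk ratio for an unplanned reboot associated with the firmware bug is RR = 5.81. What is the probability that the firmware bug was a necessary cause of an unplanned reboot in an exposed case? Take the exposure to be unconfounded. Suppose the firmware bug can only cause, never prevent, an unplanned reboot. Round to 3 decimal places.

Under exogeneity and monotonicity, PN = (RR − 1) / RR = 1 − 1/RR.
PN = (5.81 − 1) / 5.81 = 4.81 / 5.81 ≈ 0.8279

PN ≈ 0.828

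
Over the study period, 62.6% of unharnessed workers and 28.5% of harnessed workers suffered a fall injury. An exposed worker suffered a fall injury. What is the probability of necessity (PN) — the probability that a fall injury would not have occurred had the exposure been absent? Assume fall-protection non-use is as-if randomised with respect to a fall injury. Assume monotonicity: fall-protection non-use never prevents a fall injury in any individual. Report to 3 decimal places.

PN ≈ 0.545

p₁ = 0.626, p₀ = 0.285.
Under exogeneity and monotonicity, PN = (p₁ − p₀) / p₁.
PN = (0.626 − 0.285) / 0.626 = 0.341 / 0.626 ≈ 0.5447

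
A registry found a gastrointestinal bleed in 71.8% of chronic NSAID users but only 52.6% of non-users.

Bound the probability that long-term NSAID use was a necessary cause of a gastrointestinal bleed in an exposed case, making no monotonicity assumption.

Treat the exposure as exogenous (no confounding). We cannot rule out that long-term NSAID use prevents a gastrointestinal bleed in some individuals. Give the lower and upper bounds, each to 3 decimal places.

0.267 ≤ PN ≤ 0.660

p₁ = 0.718, p₀ = 0.526.
Under exogeneity alone the bounds on PN are max{0,(p₁−p₀)/p₁} ≤ PN ≤ min{1,(1−p₀)/p₁}.
  lower = (p₁ − p₀)/p₁ = 0.192 / 0.718 ≈ 0.2674
  upper = min{1, (1 − p₀)/p₁} = 0.474 / 0.718 ≈ 0.6602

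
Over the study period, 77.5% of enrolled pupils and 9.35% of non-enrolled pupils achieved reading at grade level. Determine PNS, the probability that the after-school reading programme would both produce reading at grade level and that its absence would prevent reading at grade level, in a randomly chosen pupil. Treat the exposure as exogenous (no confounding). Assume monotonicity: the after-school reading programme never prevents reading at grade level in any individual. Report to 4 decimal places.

PNS ≈ 0.6815

p₁ = 0.775, p₀ = 0.0935.
Under exogeneity and monotonicity, PNS = p₁ − p₀.
PNS = 0.775 − 0.0935 = 0.6815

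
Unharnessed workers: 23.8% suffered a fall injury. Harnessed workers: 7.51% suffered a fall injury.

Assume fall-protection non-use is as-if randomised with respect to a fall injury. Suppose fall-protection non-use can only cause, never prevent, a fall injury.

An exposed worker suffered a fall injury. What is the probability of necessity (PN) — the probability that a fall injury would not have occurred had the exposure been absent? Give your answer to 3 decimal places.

PN ≈ 0.684

p₁ = 0.238, p₀ = 0.0751.
Under exogeneity and monotonicity, PN = (p₁ − p₀) / p₁.
PN = (0.238 − 0.0751) / 0.238 = 0.1629 / 0.238 ≈ 0.6845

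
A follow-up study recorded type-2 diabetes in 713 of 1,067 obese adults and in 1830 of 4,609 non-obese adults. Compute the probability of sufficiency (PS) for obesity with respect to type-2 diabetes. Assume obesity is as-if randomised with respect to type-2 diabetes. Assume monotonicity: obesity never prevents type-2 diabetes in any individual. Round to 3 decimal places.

p₁ = P(outcome | exposed) = 713/1067 = 0.66823
p₀ = P(outcome | unexposed) = 1830/4609 = 0.39705
Under exogeneity and monotonicity, PS = (p₁ − p₀) / (1 − p₀).
PS = (0.66823 − 0.39705) / (1 − 0.39705) = 0.27118 / 0.60295 ≈ 0.4498

PS ≈ 0.450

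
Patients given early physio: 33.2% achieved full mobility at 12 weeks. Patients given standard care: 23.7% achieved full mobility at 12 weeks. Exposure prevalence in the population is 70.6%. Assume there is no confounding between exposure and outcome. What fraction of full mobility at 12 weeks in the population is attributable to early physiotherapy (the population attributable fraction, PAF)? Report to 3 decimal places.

PAF ≈ 0.221

p₁ = 0.332, p₀ = 0.237.
Overall risk P(Y=1) = π·p₁ + (1−π)·p₀ = 0.706×0.332 + 0.294×0.237 = 0.30407.
Under exogeneity, PAF = [P(Y=1) − p₀] / P(Y=1).
PAF = (0.30407 − 0.237) / 0.30407 ≈ 0.2206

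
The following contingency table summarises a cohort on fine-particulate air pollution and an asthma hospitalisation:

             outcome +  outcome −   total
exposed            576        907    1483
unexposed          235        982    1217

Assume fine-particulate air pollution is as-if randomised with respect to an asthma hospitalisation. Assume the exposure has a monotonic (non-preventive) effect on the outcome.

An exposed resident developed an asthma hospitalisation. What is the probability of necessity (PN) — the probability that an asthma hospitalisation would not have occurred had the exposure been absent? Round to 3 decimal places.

p₁ = P(outcome | exposed) = 576/1483 = 0.3884
p₀ = P(outcome | unexposed) = 235/1217 = 0.1931
Under exogeneity and monotonicity, PN = (p₁ − p₀)/p₁.
PN = (0.3884 − 0.1931) / 0.3884 ≈ 0.5028

PN ≈ 0.503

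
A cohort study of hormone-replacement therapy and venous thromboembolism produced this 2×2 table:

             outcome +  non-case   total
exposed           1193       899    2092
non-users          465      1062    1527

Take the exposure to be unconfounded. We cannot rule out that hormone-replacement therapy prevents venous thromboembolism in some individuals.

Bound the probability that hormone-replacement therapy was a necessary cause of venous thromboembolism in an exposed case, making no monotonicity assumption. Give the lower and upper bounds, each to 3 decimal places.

0.466 ≤ PN ≤ 1.000

p₁ = P(outcome | exposed) = 1193/2092 = 0.57027
p₀ = P(outcome | unexposed) = 465/1527 = 0.30452
Under exogeneity alone the bounds on PN are max{0,(p₁−p₀)/p₁} ≤ PN ≤ min{1,(1−p₀)/p₁}.
  lower = (p₁ − p₀)/p₁ = 0.26575 / 0.57027 ≈ 0.4660
  upper = min{1, (1 − p₀)/p₁} = 0.69548 / 0.57027 ≈ 1.2196 → capped at 1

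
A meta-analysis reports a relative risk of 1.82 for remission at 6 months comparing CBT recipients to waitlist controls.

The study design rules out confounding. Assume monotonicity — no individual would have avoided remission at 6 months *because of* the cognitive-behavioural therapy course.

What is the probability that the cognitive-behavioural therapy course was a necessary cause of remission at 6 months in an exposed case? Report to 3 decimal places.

Under exogeneity and monotonicity, PN = (RR − 1) / RR = 1 − 1/RR.
PN = (1.82 − 1) / 1.82 = 0.82 / 1.82 ≈ 0.4505

PN ≈ 0.451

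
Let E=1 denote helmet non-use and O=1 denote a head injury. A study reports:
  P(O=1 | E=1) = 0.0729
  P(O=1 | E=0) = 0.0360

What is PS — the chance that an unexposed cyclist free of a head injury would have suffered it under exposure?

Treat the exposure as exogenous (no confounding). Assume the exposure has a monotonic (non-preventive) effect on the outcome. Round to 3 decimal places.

PS ≈ 0.038

Let p₁ = 0.0729, p₀ = 0.036.
Under exogeneity and monotonicity, PS = (p₁ − p₀) / (1 − p₀).
PS = (0.0729 − 0.036) / (1 − 0.036) = 0.0369 / 0.964 ≈ 0.0383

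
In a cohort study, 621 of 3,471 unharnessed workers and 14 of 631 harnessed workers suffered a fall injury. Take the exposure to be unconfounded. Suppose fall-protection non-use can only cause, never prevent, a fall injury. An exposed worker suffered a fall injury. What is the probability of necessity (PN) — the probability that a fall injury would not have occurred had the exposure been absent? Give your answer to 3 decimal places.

PN ≈ 0.876

p₁ = P(outcome | exposed) = 621/3471 = 0.17891
p₀ = P(outcome | unexposed) = 14/631 = 0.022187
Under exogeneity and monotonicity, PN = (p₁ − p₀) / p₁.
PN = (0.17891 − 0.022187) / 0.17891 = 0.15672 / 0.17891 ≈ 0.8760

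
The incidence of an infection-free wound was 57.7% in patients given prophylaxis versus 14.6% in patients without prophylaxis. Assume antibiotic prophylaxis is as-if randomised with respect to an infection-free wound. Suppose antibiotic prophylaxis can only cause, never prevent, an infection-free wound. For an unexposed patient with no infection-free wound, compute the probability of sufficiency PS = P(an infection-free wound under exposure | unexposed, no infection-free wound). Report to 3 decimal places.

p₁ = 0.577, p₀ = 0.146.
Under exogeneity and monotonicity, PS = (p₁ − p₀) / (1 − p₀).
PS = (0.577 − 0.146) / (1 − 0.146) = 0.431 / 0.854 ≈ 0.5047

PS ≈ 0.505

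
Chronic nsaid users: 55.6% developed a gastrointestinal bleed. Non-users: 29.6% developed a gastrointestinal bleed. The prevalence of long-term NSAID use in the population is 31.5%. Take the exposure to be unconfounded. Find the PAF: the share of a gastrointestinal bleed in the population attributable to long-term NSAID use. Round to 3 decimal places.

p₁ = 0.556, p₀ = 0.296.
Overall risk P(Y=1) = π·p₁ + (1−π)·p₀ = 0.315×0.556 + 0.685×0.296 = 0.3779.
Under exogeneity, PAF = [P(Y=1) − p₀] / P(Y=1).
PAF = (0.3779 − 0.296) / 0.3779 ≈ 0.2167

PAF ≈ 0.217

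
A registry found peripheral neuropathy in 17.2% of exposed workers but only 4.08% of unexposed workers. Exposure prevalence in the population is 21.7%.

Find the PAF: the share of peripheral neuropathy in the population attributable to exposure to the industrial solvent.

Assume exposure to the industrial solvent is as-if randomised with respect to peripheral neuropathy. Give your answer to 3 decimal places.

PAF ≈ 0.411

p₁ = 0.172, p₀ = 0.0408.
Overall risk P(Y=1) = π·p₁ + (1−π)·p₀ = 0.217×0.172 + 0.783×0.0408 = 0.06927.
Under exogeneity, PAF = [P(Y=1) − p₀] / P(Y=1).
PAF = (0.06927 − 0.0408) / 0.06927 ≈ 0.4110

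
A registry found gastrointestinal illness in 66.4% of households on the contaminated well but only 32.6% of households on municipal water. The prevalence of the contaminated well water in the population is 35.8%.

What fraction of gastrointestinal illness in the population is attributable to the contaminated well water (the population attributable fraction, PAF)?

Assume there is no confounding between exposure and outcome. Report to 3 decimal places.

p₁ = 0.664, p₀ = 0.326.
Overall risk P(Y=1) = π·p₁ + (1−π)·p₀ = 0.358×0.664 + 0.642×0.326 = 0.447.
Under exogeneity, PAF = [P(Y=1) − p₀] / P(Y=1).
PAF = (0.447 − 0.326) / 0.447 ≈ 0.2707

PAF ≈ 0.271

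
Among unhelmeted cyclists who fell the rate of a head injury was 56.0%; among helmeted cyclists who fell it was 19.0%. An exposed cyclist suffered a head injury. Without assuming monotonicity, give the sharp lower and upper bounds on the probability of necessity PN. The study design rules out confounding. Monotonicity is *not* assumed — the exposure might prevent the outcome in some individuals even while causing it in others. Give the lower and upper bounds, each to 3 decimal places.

0.661 ≤ PN ≤ 1.000

p₁ = 0.56, p₀ = 0.19.
Under exogeneity alone the bounds on PN are max{0,(p₁−p₀)/p₁} ≤ PN ≤ min{1,(1−p₀)/p₁}.
  lower = (p₁ − p₀)/p₁ = 0.37 / 0.56 ≈ 0.6607
  upper = min{1, (1 − p₀)/p₁} = 0.81 / 0.56 ≈ 1.4464 → capped at 1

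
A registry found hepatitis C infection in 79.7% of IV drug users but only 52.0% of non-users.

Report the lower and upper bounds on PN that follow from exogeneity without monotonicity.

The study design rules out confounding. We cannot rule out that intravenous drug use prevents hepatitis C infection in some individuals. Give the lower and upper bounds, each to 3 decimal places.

p₁ = 0.797, p₀ = 0.52.
Under exogeneity alone the bounds on PN are max{0,(p₁−p₀)/p₁} ≤ PN ≤ min{1,(1−p₀)/p₁}.
  lower = (p₁ − p₀)/p₁ = 0.277 / 0.797 ≈ 0.3476
  upper = min{1, (1 − p₀)/p₁} = 0.48 / 0.797 ≈ 0.6023

0.348 ≤ PN ≤ 0.602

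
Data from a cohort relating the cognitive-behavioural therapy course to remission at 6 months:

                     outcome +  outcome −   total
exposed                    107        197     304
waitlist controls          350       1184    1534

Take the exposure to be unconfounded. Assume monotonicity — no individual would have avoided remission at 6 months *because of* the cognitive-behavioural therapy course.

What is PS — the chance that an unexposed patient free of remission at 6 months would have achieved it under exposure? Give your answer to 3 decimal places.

PS ≈ 0.160

p₁ = P(outcome | exposed) = 107/304 = 0.35197
p₀ = P(outcome | unexposed) = 350/1534 = 0.22816
Under exogeneity and monotonicity, PS = (p₁ − p₀) / (1 − p₀).
PS = (0.35197 − 0.22816) / (1 − 0.22816) = 0.12381 / 0.77184 ≈ 0.1604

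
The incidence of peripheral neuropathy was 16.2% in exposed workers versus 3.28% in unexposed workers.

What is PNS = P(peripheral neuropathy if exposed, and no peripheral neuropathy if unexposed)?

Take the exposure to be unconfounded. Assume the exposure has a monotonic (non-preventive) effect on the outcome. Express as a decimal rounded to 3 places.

p₁ = 0.162, p₀ = 0.0328.
Under exogeneity and monotonicity, PNS = p₁ − p₀.
PNS = 0.162 − 0.0328 = 0.1292

PNS ≈ 0.129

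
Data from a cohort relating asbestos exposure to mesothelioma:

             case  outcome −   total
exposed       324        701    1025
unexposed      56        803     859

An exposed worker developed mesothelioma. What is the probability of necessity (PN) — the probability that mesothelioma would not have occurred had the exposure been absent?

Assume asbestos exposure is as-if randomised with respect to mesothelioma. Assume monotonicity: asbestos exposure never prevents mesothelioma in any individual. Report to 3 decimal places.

p₁ = P(outcome | exposed) = 324/1025 = 0.3161
p₀ = P(outcome | unexposed) = 56/859 = 0.065192
Under exogeneity and monotonicity, PN = (p₁ − p₀) / p₁.
PN = (0.3161 − 0.065192) / 0.3161 = 0.25091 / 0.3161 ≈ 0.7938

PN ≈ 0.794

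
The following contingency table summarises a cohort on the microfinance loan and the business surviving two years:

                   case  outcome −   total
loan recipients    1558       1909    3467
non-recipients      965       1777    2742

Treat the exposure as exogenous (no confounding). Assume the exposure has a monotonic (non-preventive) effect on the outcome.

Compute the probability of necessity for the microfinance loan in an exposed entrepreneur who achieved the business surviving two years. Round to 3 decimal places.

p₁ = P(outcome | exposed) = 1558/3467 = 0.44938
p₀ = P(outcome | unexposed) = 965/2742 = 0.35193
Under exogeneity and monotonicity, PN = (p₁ − p₀) / p₁.
PN = (0.44938 − 0.35193) / 0.44938 = 0.097447 / 0.44938 ≈ 0.2168

PN ≈ 0.217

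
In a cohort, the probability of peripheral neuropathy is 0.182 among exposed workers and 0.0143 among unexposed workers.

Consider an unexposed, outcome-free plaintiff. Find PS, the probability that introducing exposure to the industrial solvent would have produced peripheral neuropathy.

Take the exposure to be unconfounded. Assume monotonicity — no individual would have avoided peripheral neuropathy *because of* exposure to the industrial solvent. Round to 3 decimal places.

Let p₁ = 0.182, p₀ = 0.0143.
Under exogeneity and monotonicity, PS = (p₁ − p₀) / (1 − p₀).
PS = (0.182 − 0.0143) / (1 − 0.0143) = 0.1677 / 0.9857 ≈ 0.1701

PS ≈ 0.170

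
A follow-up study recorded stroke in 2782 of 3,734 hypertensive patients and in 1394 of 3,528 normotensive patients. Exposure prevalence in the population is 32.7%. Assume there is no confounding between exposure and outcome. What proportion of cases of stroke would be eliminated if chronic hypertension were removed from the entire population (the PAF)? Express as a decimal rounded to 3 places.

PAF ≈ 0.225

p₁ = P(outcome | exposed) = 2782/3734 = 0.74505
p₀ = P(outcome | unexposed) = 1394/3528 = 0.39512
Overall risk P(Y=1) = π·p₁ + (1−π)·p₀ = 0.327×0.74505 + 0.673×0.39512 = 0.50955.
Under exogeneity, PAF = [P(Y=1) − p₀] / P(Y=1).
PAF = (0.50955 − 0.39512) / 0.50955 ≈ 0.2246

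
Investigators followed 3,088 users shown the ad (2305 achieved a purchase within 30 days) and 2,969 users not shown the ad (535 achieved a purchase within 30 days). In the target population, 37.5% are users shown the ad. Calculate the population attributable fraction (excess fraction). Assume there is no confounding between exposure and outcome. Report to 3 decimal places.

PAF ≈ 0.541

p₁ = P(outcome | exposed) = 2305/3088 = 0.74644
p₀ = P(outcome | unexposed) = 535/2969 = 0.1802
Overall risk P(Y=1) = π·p₁ + (1−π)·p₀ = 0.375×0.74644 + 0.625×0.1802 = 0.39254.
Under exogeneity, PAF = [P(Y=1) − p₀] / P(Y=1).
PAF = (0.39254 − 0.1802) / 0.39254 ≈ 0.5409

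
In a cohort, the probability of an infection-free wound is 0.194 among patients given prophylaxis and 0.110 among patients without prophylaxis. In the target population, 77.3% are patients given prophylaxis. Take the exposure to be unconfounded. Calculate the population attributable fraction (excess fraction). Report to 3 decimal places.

Let p₁ = 0.194, p₀ = 0.11.
Overall risk P(Y=1) = π·p₁ + (1−π)·p₀ = 0.773×0.194 + 0.227×0.11 = 0.17493.
Under exogeneity, PAF = [P(Y=1) − p₀] / P(Y=1).
PAF = (0.17493 − 0.11) / 0.17493 ≈ 0.3712

PAF ≈ 0.371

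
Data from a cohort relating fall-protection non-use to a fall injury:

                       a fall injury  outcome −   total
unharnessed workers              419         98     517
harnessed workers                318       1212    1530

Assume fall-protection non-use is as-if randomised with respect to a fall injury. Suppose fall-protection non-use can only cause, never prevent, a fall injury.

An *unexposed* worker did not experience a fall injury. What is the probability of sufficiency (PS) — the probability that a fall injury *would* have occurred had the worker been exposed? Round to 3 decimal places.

PS ≈ 0.761

p₁ = P(outcome | exposed) = 419/517 = 0.81044
p₀ = P(outcome | unexposed) = 318/1530 = 0.20784
Under exogeneity and monotonicity, PS = (p₁ − p₀) / (1 − p₀).
PS = (0.81044 − 0.20784) / (1 − 0.20784) = 0.6026 / 0.79216 ≈ 0.7607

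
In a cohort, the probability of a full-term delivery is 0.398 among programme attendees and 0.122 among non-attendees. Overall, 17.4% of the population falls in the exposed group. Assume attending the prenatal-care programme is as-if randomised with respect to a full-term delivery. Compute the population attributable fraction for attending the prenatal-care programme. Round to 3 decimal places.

Let p₁ = 0.398, p₀ = 0.122.
Overall risk P(Y=1) = π·p₁ + (1−π)·p₀ = 0.174×0.398 + 0.826×0.122 = 0.17002.
Under exogeneity, PAF = [P(Y=1) − p₀] / P(Y=1).
PAF = (0.17002 − 0.122) / 0.17002 ≈ 0.2825

PAF ≈ 0.282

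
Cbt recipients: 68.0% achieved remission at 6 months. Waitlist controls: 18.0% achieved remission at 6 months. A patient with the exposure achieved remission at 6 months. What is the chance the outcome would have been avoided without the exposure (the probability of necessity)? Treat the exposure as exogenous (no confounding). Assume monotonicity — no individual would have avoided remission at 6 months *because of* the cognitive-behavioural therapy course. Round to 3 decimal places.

PN ≈ 0.735

p₁ = 0.68, p₀ = 0.18.
Under exogeneity and monotonicity, PN = (p₁ − p₀) / p₁.
PN = (0.68 − 0.18) / 0.68 = 0.5 / 0.68 ≈ 0.7353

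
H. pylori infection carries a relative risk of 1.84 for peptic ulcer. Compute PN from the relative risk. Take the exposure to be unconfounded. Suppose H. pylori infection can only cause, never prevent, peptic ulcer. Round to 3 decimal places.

PN ≈ 0.457

Under exogeneity and monotonicity, PN = (RR − 1) / RR = 1 − 1/RR.
PN = (1.84 − 1) / 1.84 = 0.84 / 1.84 ≈ 0.4565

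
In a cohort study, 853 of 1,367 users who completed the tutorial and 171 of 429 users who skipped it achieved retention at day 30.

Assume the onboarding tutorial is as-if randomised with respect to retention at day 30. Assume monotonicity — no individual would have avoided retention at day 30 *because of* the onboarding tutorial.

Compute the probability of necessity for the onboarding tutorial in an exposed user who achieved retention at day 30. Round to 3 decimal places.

PN ≈ 0.361

p₁ = P(outcome | exposed) = 853/1367 = 0.62399
p₀ = P(outcome | unexposed) = 171/429 = 0.3986
Under exogeneity and monotonicity, PN = (p₁ − p₀) / p₁.
PN = (0.62399 − 0.3986) / 0.62399 = 0.22539 / 0.62399 ≈ 0.3612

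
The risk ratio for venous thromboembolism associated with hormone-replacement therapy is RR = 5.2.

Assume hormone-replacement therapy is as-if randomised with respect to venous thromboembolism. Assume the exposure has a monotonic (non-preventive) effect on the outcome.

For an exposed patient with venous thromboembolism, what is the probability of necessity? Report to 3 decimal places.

PN ≈ 0.808

Under exogeneity and monotonicity, PN = (RR − 1) / RR = 1 − 1/RR.
PN = (5.2 − 1) / 5.2 = 4.2 / 5.2 ≈ 0.8077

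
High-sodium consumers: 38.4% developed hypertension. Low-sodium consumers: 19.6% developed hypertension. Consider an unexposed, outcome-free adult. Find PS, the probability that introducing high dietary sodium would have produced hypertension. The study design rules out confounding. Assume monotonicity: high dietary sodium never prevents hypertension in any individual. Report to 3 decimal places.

p₁ = 0.384, p₀ = 0.196.
Under exogeneity and monotonicity, PS = (p₁ − p₀) / (1 − p₀).
PS = (0.384 − 0.196) / (1 − 0.196) = 0.188 / 0.804 ≈ 0.2338

PS ≈ 0.234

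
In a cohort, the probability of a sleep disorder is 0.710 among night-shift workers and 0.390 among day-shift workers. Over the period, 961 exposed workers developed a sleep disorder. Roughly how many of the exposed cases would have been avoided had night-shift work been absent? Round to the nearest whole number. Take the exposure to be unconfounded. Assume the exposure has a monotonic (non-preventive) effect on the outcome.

Let p₁ = 0.71, p₀ = 0.39.
PN = (p₁ − p₀)/p₁ = (0.71 − 0.39) / 0.71 ≈ 0.45070.
Attributable cases ≈ PN × (exposed cases) = 0.45070 × 961 ≈ 433.13.

about 433 cases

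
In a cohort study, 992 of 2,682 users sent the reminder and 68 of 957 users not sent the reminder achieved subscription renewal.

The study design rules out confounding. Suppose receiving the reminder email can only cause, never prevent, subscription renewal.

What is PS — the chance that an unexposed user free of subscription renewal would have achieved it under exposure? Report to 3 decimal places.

PS ≈ 0.322

p₁ = P(outcome | exposed) = 992/2682 = 0.36987
p₀ = P(outcome | unexposed) = 68/957 = 0.071055
Under exogeneity and monotonicity, PS = (p₁ − p₀) / (1 − p₀).
PS = (0.36987 − 0.071055) / (1 − 0.071055) = 0.29882 / 0.92894 ≈ 0.3217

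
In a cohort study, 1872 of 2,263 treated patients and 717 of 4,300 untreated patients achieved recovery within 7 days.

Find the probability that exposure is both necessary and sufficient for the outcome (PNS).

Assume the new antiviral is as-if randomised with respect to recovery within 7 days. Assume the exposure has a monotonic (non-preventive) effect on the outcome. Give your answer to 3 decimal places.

p₁ = P(outcome | exposed) = 1872/2263 = 0.82722
p₀ = P(outcome | unexposed) = 717/4300 = 0.16674
Under exogeneity and monotonicity, PNS = p₁ − p₀.
PNS = 0.82722 − 0.16674 = 0.66048

PNS ≈ 0.660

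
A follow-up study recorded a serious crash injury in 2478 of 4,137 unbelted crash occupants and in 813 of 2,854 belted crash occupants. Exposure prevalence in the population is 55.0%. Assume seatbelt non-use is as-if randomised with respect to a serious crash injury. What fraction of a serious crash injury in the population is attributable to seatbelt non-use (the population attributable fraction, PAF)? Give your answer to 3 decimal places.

p₁ = P(outcome | exposed) = 2478/4137 = 0.59898
p₀ = P(outcome | unexposed) = 813/2854 = 0.28486
Overall risk P(Y=1) = π·p₁ + (1−π)·p₀ = 0.55×0.59898 + 0.45×0.28486 = 0.45763.
Under exogeneity, PAF = [P(Y=1) − p₀] / P(Y=1).
PAF = (0.45763 − 0.28486) / 0.45763 ≈ 0.3775

PAF ≈ 0.378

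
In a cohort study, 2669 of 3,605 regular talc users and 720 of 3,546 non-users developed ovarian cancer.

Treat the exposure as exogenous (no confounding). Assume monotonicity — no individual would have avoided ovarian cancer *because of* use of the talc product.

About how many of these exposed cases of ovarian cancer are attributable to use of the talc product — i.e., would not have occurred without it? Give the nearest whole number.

about 1937 cases

p₁ = P(outcome | exposed) = 2669/3605 = 0.74036
p₀ = P(outcome | unexposed) = 720/3546 = 0.20305
PN = (p₁ − p₀)/p₁ = (0.74036 − 0.20305) / 0.74036 ≈ 0.72575.
Attributable cases ≈ PN × (exposed cases) = 0.72575 × 2669 ≈ 1937.02.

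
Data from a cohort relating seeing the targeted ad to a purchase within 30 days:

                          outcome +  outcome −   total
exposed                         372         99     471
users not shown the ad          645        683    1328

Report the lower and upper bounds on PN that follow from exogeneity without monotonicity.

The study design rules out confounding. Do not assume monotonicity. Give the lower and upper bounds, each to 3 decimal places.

0.385 ≤ PN ≤ 0.651

p₁ = P(outcome | exposed) = 372/471 = 0.78981
p₀ = P(outcome | unexposed) = 645/1328 = 0.48569
Under exogeneity alone the bounds on PN are max{0,(p₁−p₀)/p₁} ≤ PN ≤ min{1,(1−p₀)/p₁}.
  lower = (p₁ − p₀)/p₁ = 0.30412 / 0.78981 ≈ 0.3851
  upper = min{1, (1 − p₀)/p₁} = 0.51431 / 0.78981 ≈ 0.6512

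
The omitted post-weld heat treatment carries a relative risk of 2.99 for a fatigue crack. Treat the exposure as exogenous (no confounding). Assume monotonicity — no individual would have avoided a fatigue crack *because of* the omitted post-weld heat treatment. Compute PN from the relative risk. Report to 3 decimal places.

PN ≈ 0.666

Under exogeneity and monotonicity, PN = (RR − 1) / RR = 1 − 1/RR.
PN = (2.99 − 1) / 2.99 = 1.99 / 2.99 ≈ 0.6656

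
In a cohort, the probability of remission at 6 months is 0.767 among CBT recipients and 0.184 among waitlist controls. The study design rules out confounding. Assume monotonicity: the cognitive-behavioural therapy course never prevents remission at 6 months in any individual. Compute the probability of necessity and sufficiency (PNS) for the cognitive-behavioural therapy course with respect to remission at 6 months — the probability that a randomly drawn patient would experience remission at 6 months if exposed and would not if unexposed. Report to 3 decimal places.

Let p₁ = 0.767, p₀ = 0.184.
Under exogeneity and monotonicity, PNS = p₁ − p₀.
PNS = 0.767 − 0.184 = 0.583

PNS ≈ 0.583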